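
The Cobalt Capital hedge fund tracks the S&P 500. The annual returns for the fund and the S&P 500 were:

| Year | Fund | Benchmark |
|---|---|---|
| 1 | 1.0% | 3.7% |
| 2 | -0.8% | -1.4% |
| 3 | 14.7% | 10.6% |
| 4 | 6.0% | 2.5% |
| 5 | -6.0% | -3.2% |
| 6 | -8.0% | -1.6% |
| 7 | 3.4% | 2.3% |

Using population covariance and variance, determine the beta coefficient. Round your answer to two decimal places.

r̄p = 1.4714%,  r̄m = 1.8429%
Cov = Σ(rp − r̄p)(rm − r̄m) / 7 = 28.0684
Var(rm) = Σ(rm − r̄m)² / 7 = 18.3682
β = Cov / Var = 28.0684 / 18.3682 = 1.5281

1.53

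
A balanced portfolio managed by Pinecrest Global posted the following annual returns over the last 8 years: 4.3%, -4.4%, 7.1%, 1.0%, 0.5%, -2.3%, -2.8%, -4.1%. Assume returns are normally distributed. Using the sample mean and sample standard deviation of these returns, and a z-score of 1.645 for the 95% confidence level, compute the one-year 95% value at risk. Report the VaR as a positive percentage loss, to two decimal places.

6.88

Mean return μ = -0.70 / 8 = -0.0875%
Σ(r − μ)² = 119.3888; sample σ = √(119.3888/7) = 4.1298%
VaR = −(μ − z·σ) = −(-0.0875 − 1.645 × 4.1298) = −(-6.8810) = 6.8810%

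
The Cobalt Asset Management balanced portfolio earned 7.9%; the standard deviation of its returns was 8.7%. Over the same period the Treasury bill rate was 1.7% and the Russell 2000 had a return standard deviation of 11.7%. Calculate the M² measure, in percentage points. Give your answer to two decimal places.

10.04

Sharpe = (Rp − Rf) / σp = (7.9% − 1.7%) / 8.7% = 0.7126
M² = Rf + Sharpe × σm = 1.7% + 0.7126 × 11.7% = 10.0374%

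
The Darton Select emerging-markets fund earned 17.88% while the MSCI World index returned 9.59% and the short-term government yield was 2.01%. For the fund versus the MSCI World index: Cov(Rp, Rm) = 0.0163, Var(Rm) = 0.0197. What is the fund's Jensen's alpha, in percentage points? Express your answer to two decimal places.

β = Cov / Var = 0.0163 / 0.0197 = 0.8274
E[R] = Rf + β(Rm − Rf) = 2.01% + 0.8274 × (9.59% − 2.01%) = 8.2817%
α = Rp − E[R] = 17.88% − 8.2817% = 9.5983

9.60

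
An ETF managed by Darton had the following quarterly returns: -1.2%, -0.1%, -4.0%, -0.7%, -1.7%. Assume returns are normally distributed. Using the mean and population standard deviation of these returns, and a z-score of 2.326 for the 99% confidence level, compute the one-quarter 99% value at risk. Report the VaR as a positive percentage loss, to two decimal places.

4.66

Mean return r̄ = -7.70 / 5 = -1.5400%
Σ(r − r̄)² = 8.9720; population σ = √(8.9720/5) = 1.3396%
VaR = −(r̄ − z·σ) = −(-1.5400 − 2.326 × 1.3396) = −(-4.6559) = 4.6559%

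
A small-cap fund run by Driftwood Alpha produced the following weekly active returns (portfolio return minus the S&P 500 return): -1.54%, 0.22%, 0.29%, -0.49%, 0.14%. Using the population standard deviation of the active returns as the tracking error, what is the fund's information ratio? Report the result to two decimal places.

-0.40

Mean return r̄ = -1.380 / 5 = -0.2760%
Σ(r − r̄)² = (-1.54 − (-0.2760))² + (0.22 − (-0.2760))² + (0.29 − (-0.2760))² + … = 2.3829
population σ = √(2.3829 / 5) = √0.4766 = 0.6904%
IR = r̄ / tracking error = -0.2760 / 0.6904 = -0.3998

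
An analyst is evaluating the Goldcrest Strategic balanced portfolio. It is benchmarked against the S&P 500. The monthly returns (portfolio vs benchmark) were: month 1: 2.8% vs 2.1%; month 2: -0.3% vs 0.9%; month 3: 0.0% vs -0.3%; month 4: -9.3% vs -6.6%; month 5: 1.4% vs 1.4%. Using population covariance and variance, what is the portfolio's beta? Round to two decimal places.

r̄p = -1.0800%,  r̄m = -0.5000%
Cov = Σ(rp − r̄p)(rm − r̄m) / 5 = 13.2500
Var(rm) = Σ(rm − r̄m)² / 5 = 9.9160
β = Cov / Var = 13.2500 / 9.9160 = 1.3362

1.34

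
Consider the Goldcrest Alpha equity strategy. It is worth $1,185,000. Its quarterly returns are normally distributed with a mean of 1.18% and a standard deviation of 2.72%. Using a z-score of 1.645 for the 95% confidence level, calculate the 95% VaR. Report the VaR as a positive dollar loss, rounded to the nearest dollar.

Return at the 95% tail: μ − z·σ = 1.18% − 1.645 × 2.72% = 1.18 − 4.4744 = -3.2944%
VaR = −(-3.2944%) × $1,185,000 = 3.2944% × $1,185,000 = $39,039

$39,039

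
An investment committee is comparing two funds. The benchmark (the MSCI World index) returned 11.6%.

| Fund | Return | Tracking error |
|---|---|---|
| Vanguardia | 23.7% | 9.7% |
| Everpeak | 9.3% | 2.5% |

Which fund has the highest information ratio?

Vanguardia: IR = (23.7% − 11.6%) / 9.7% = 1.247
Everpeak: IR = (9.3% − 11.6%) / 2.5% = -0.920
Highest: Vanguardia (1.247).

Vanguardia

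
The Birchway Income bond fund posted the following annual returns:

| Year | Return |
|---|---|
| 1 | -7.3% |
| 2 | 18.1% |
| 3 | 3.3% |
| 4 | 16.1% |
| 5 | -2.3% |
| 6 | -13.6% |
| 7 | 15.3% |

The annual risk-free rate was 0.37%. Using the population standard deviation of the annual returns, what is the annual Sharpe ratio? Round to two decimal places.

0.33

μ = (-7.3 + 18.1 + 3.3 + 16.1 − 2.3 − 13.6 + 15.3) / 7 = 29.60 / 7 = 4.2286%
Σ(r − μ)² = (-7.3 − 4.2286)² + (18.1 − 4.2286)² + … = 950.1743
σ = √[950.1743 / 7] = 11.6507%
Sharpe = (μ − rf) / σ = (4.2286 − 0.37) / 11.6507 = 3.8586 / 11.6507 = 0.3312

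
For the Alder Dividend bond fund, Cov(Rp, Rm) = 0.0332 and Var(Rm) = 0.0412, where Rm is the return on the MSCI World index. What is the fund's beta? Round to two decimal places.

β = Cov(Rp, Rm) / Var(Rm) = 0.0332 / 0.0412 = 0.8058

0.81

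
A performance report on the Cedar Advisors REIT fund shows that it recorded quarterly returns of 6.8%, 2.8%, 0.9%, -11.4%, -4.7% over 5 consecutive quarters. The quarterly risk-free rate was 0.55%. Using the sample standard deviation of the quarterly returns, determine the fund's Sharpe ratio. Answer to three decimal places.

μ = (6.8 + 2.8 + 0.9 − 11.4 − 4.7) / 5 = -1.1200%
Sample σ = √[Σ(r − μ)² / 4] = √[200.6680 / 4] = √50.1670 = 7.0829%
Sharpe = (μ − rf) / σ = (-1.1200 − 0.55) / 7.0829 = -1.6700 / 7.0829 = -0.2358

-0.236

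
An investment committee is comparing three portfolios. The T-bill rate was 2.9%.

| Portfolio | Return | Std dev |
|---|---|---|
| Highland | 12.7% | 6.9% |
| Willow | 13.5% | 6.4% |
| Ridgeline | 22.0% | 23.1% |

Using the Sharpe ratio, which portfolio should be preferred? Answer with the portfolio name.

Willow

Highland: Sharpe ratio = (12.7% − 2.9%) / 6.9% = 1.420
Willow: Sharpe ratio = (13.5% − 2.9%) / 6.4% = 1.656
Ridgeline: Sharpe ratio = (22.0% − 2.9%) / 23.1% = 0.827
Highest: Willow (1.656).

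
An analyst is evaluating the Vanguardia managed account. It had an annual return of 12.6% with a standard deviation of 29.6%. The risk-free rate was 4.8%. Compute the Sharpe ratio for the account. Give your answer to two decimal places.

0.26

Sharpe = (Rp − Rf) / σp = (12.6% − 4.8%) / 29.6% = 7.80% / 29.6% = 0.2635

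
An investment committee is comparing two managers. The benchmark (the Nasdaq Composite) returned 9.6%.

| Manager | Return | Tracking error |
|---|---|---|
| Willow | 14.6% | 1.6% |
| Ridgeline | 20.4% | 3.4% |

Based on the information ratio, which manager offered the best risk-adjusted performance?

Ridgeline

Willow: IR = (14.6% − 9.6%) / 1.6% = 3.125
Ridgeline: IR = (20.4% − 9.6%) / 3.4% = 3.176
Highest: Ridgeline (3.176).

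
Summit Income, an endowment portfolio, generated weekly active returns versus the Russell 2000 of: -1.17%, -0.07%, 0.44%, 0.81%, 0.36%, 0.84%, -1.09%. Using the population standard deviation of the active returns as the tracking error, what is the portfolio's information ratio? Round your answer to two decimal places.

r̄ = (-1.17 − 0.07 + 0.44 + 0.81 + 0.36 + 0.84 − 1.09) / 7 = 0.0171%
Σ(r − r̄)² = 4.2447; population σ = √(4.2447/7) = 0.7787%
IR = r̄ / tracking error = 0.0171 / 0.7787 = 0.0220

0.02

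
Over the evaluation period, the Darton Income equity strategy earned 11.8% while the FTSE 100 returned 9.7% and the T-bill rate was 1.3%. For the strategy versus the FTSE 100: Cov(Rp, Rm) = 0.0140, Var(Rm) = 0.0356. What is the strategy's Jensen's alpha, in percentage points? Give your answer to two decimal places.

7.20

β = Cov / Var = 0.0140 / 0.0356 = 0.3933
E[R] = Rf + β(Rm − Rf) = 1.3% + 0.3933 × (9.7% − 1.3%) = 4.6037%
α = Rp − E[R] = 11.8% − 4.6037% = 7.1963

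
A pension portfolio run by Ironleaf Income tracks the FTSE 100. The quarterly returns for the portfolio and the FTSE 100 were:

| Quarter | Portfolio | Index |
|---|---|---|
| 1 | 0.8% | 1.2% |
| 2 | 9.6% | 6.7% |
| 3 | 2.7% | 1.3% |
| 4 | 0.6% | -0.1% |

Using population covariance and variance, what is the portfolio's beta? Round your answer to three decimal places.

r̄p = 3.4250%,  r̄m = 2.2750%
Cov = Σ(rp − r̄p)(rm − r̄m) / 4 = 9.3906
Var(rm) = Σ(rm − r̄m)² / 4 = 6.8319
β = Cov / Var = 9.3906 / 6.8319 = 1.3745

1.375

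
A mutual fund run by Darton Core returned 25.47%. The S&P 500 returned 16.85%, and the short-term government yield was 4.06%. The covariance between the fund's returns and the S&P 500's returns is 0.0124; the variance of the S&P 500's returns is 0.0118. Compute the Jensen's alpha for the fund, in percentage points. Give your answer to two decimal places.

7.97

β = Cov / Var = 0.0124 / 0.0118 = 1.0508
E[R] = Rf + β(Rm − Rf) = 4.06% + 1.0508 × (16.85% − 4.06%) = 17.4997%
α = Rp − E[R] = 25.47% − 17.4997% = 7.9703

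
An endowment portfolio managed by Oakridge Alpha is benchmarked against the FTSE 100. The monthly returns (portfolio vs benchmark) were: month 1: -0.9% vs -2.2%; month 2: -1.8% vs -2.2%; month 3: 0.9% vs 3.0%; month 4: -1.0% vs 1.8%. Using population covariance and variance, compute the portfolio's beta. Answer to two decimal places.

0.33

r̄p = -0.7000%,  r̄m = 0.1000%
Cov = Σ(rp − r̄p)(rm − r̄m) / 4 = 1.7800
Var(rm) = Σ(rm − r̄m)² / 4 = 5.4700
β = Cov / Var = 1.7800 / 5.4700 = 0.3254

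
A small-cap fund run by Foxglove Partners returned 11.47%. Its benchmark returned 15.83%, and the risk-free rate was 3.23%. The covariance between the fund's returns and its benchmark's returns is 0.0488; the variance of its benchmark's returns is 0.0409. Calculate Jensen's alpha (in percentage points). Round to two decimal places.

β = Cov / Var = 0.0488 / 0.0409 = 1.1932
E[R] = Rf + β(Rm − Rf) = 3.23% + 1.1932 × (15.83% − 3.23%) = 18.2643%
α = Rp − E[R] = 11.47% − 18.2643% = -6.7943

-6.79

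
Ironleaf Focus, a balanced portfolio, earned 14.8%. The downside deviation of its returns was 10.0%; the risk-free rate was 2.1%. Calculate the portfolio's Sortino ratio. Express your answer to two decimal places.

1.27

Sortino = (Rp − Rf) / σd = (14.8% − 2.1%) / 10.0% = 12.70% / 10.0% = 1.2700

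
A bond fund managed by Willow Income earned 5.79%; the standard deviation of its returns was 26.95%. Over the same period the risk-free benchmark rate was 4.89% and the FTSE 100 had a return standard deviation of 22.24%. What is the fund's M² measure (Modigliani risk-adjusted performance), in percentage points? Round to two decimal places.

Sharpe = (Rp − Rf) / σp = (5.79% − 4.89%) / 26.95% = 0.0334
M² = Rf + Sharpe × σm = 4.89% + 0.0334 × 22.24% = 5.6328%

5.63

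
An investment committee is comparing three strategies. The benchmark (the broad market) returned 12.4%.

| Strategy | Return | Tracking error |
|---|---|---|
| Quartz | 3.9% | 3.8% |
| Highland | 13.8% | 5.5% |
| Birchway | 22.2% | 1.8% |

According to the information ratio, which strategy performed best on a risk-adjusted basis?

Quartz: IR = (3.9% − 12.4%) / 3.8% = -2.237
Highland: IR = (13.8% − 12.4%) / 5.5% = 0.255
Birchway: IR = (22.2% − 12.4%) / 1.8% = 5.444
Highest: Birchway (5.444).

Birchway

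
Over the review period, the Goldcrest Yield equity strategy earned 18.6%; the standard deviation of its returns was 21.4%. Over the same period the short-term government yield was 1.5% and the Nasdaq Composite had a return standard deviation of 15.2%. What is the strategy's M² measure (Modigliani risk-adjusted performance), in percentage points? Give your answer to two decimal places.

13.65

Sharpe = (Rp − Rf) / σp = (18.6% − 1.5%) / 21.4% = 0.7991
M² = Rf + Sharpe × σm = 1.5% + 0.7991 × 15.2% = 13.6463%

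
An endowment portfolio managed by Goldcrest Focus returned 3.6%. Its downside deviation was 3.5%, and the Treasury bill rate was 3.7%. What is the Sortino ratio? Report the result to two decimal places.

Sortino = (Rp − Rf) / σd = (3.6% − 3.7%) / 3.5% = -0.10% / 3.5% = -0.0286

-0.03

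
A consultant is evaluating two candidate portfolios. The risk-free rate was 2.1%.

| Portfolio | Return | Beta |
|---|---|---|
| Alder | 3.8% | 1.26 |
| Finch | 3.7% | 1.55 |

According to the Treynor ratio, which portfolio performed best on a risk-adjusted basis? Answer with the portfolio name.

Alder

Alder: Treynor = (3.8% − 2.1%) / 1.26 = 1.349
Finch: Treynor = (3.7% − 2.1%) / 1.55 = 1.032
Highest: Alder (1.349).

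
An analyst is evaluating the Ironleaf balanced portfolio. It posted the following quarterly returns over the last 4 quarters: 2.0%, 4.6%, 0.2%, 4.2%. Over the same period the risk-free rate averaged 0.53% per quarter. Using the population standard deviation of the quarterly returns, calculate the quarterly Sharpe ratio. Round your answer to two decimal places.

Mean return μ = 11.00 / 4 = 2.7500%
Σ(r − μ)² = 12.5900; population σ = √(12.5900/4) = 1.7741%
Sharpe = (μ − rf) / σ = (2.7500 − 0.53) / 1.7741 = 2.2200 / 1.7741 = 1.2513

1.25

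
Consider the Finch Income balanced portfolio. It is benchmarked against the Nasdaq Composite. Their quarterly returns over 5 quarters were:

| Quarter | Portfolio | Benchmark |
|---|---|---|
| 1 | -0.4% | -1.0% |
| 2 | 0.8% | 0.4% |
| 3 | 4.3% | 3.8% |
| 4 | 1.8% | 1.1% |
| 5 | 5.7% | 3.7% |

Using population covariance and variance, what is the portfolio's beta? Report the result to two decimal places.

r̄p = 2.4400%,  r̄m = 1.6000%
Cov = Σ(rp − r̄p)(rm − r̄m) / 5 = 4.1220
Var(rm) = Σ(rm − r̄m)² / 5 = 3.5400
β = Cov / Var = 4.1220 / 3.5400 = 1.1644

1.16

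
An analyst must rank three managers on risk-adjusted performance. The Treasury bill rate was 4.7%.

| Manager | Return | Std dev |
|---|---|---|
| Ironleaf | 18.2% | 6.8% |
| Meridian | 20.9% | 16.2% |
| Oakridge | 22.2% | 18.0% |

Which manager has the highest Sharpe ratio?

Ironleaf: Sharpe ratio = (18.2% − 4.7%) / 6.8% = 1.985
Meridian: Sharpe ratio = (20.9% − 4.7%) / 16.2% = 1.000
Oakridge: Sharpe ratio = (22.2% − 4.7%) / 18.0% = 0.972
Highest: Ironleaf (1.985).

Ironleaf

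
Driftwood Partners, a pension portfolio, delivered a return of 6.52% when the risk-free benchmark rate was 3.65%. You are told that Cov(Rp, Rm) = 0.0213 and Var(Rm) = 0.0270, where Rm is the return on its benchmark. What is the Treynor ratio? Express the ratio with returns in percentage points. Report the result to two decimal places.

3.64

β = Cov / Var = 0.0213 / 0.0270 = 0.7889
Treynor = (Rp − Rf) / β = (6.52% − 3.65%) / 0.7889 = 2.87 / 0.7889 = 3.6380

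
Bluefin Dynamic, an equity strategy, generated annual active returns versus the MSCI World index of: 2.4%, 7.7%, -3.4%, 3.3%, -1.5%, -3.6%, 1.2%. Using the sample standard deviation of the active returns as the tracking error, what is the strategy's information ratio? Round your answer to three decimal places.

r̄ = (2.4 + 7.7 − 3.4 + 3.3 − 1.5 − 3.6 + 1.2) / 7 = 0.8714%
Σ(r − r̄)² = (2.4 − 0.8714)² + (7.7 − 0.8714)² + … = 98.8343
sample σ = √(98.8343 / 6) = √16.4724 = 4.0586%
IR = r̄ / tracking error = 0.8714 / 4.0586 = 0.2147

0.215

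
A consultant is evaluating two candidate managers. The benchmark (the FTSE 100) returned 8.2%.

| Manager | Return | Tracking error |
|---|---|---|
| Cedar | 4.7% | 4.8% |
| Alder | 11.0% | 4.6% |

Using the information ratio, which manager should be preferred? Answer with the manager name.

Cedar: IR = (4.7% − 8.2%) / 4.8% = -0.729
Alder: IR = (11.0% − 8.2%) / 4.6% = 0.609
Highest: Alder (0.609).

Alder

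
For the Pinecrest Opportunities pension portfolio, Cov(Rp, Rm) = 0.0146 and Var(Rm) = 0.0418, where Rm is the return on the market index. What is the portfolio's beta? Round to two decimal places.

0.35

β = Cov(Rp, Rm) / Var(Rm) = 0.0146 / 0.0418 = 0.3493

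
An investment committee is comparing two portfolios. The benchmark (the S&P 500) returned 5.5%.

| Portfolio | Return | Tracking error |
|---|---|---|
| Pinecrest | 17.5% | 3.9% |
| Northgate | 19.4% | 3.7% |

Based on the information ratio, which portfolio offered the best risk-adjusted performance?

Pinecrest: IR = (17.5% − 5.5%) / 3.9% = 3.077
Northgate: IR = (19.4% − 5.5%) / 3.7% = 3.757
Highest: Northgate (3.757).

Northgate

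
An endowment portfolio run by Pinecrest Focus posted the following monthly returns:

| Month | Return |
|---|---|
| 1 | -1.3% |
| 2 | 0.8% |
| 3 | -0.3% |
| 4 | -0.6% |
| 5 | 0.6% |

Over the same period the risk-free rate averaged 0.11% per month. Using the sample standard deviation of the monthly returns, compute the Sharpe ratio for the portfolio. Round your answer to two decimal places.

r̄ = (-1.3 + 0.8 − 0.3 − 0.6 + 0.6) / 5 = -0.80 / 5 = -0.1600%
Sample σ = √[Σ(r − r̄)² / 4] = √[3.0120 / 4] = √0.7530 = 0.8678%
Sharpe = (r̄ − rf) / σ = (-0.1600 − 0.11) / 0.8678 = -0.2700 / 0.8678 = -0.3111

-0.31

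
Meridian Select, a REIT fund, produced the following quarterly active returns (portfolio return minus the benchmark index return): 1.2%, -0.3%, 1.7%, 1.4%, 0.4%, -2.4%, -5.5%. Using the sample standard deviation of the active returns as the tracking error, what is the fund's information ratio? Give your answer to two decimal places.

-0.19

r̄ = (1.2 − 0.3 + 1.7 + 1.4 + 0.4 − 2.4 − 5.5) / 7 = -3.50 / 7 = -0.5000%
Σ(r − r̄)² = (1.2 − (-0.5000))² + (-0.3 − (-0.5000))² + (1.7 − (-0.5000))² + … = 40.8000
sample σ = √(40.8000 / 6) = √6.8000 = 2.6077%
IR = r̄ / tracking error = -0.5000 / 2.6077 = -0.1917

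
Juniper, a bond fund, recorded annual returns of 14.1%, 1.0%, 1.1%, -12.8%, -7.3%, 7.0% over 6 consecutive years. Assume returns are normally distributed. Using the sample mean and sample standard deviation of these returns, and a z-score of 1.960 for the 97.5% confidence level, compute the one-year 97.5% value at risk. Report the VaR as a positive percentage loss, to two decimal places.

Mean return μ = 3.10 / 6 = 0.5167%
Σ(r − μ)² = 465.5483; sample σ = √(465.5483/5) = 9.6493%
VaR = −(μ − z·σ) = −(0.5167 − 1.960 × 9.6493) = −(-18.3959) = 18.3959%

18.40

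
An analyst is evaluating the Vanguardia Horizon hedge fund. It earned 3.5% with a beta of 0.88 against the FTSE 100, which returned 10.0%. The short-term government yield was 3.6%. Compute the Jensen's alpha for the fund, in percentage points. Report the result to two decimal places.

-5.73

CAPM expected return = Rf + β(Rm − Rf) = 3.6% + 0.88 × (10.0% − 3.6%) = 3.6 + 0.88 × 6.40 = 9.2320%
Jensen's α = Rp − E[R] = 3.5% − 9.2320% = -5.7320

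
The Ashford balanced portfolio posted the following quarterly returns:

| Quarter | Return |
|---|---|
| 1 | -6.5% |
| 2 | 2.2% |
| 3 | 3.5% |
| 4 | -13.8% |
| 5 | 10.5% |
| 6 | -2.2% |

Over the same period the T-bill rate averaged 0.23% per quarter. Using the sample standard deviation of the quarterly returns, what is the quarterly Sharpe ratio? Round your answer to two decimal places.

-0.15

μ = (-6.5 + 2.2 + 3.5 − 13.8 + 10.5 − 2.2) / 6 = -6.30 / 6 = -1.0500%
Σ(r − μ)² = (-6.5 − (-1.0500))² + (2.2 − (-1.0500))² + (3.5 − (-1.0500))² + … = 358.2550
σ = √[358.2550 / 5] = 8.4647%
Sharpe = (μ − rf) / σ = (-1.0500 − 0.23) / 8.4647 = -1.2800 / 8.4647 = -0.1512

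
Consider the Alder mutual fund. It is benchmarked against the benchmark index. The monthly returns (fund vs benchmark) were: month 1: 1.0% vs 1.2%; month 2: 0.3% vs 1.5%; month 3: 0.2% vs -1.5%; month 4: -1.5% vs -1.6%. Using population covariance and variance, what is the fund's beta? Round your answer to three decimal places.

0.443

r̄p = 0.0000%,  r̄m = -0.1000%
Cov = Σ(rp − r̄p)(rm − r̄m) / 4 = 0.9375
Var(rm) = Σ(rm − r̄m)² / 4 = 2.1150
β = Cov / Var = 0.9375 / 2.1150 = 0.4433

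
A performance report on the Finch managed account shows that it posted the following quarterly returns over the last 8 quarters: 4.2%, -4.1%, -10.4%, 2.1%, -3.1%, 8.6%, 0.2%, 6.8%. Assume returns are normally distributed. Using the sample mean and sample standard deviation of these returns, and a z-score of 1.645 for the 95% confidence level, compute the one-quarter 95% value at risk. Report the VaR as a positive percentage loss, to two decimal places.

r̄ = (4.2 − 4.1 − 10.4 + 2.1 − 3.1 + 8.6 + 0.2 + 6.8) / 8 = 4.30 / 8 = 0.5375%
Σ(r − r̄)² = 274.5588; sample σ = √(274.5588/7) = 6.2628%
VaR = −(r̄ − z·σ) = −(0.5375 − 1.645 × 6.2628) = −(-9.7648) = 9.7648%

9.76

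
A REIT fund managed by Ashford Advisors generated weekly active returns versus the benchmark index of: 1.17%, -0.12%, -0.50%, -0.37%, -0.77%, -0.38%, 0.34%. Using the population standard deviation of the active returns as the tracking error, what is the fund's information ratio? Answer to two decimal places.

-0.15

Mean return r̄ = -0.630 / 7 = -0.0900%
Σ(r − r̄)² = (1.17 − (-0.0900))² + (-0.12 − (-0.0900))² + (-0.5 − (-0.0900))² + … = 2.5664
σ = √[2.5664 / 7] = 0.6055%
IR = r̄ / tracking error = -0.0900 / 0.6055 = -0.1486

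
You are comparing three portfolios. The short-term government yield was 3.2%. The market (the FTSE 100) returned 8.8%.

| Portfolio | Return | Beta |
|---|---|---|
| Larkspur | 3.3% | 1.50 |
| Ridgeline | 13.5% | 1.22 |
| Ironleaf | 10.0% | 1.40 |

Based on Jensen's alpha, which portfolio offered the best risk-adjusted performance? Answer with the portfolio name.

Ridgeline

Larkspur: α = 3.3% − [3.2% + 1.50 × (8.8% − 3.2%)] = -8.300
Ridgeline: α = 13.5% − [3.2% + 1.22 × (8.8% − 3.2%)] = 3.468
Ironleaf: α = 10.0% − [3.2% + 1.40 × (8.8% − 3.2%)] = -1.040
Highest: Ridgeline (3.468).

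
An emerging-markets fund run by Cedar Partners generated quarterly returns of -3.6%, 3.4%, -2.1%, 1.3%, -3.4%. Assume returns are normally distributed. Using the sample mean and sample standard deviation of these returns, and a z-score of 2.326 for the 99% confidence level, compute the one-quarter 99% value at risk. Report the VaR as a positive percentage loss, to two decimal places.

Mean return r̄ = -4.40 / 5 = -0.8800%
Σ(r − r̄)² = 38.3080; sample σ = √(38.3080/4) = 3.0947%
VaR = −(r̄ − z·σ) = −(-0.8800 − 2.326 × 3.0947) = −(-8.0783) = 8.0783%

8.08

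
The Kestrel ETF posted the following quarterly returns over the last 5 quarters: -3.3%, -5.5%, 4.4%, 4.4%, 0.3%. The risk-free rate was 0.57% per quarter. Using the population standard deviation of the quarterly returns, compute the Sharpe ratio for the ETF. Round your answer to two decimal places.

-0.13

Mean return μ = 0.30 / 5 = 0.0600%
Population σ = √[Σ(r − μ)² / 5] = √[79.9320 / 5] = √15.9864 = 3.9983%
Sharpe = (μ − rf) / σ = (0.0600 − 0.57) / 3.9983 = -0.5100 / 3.9983 = -0.1276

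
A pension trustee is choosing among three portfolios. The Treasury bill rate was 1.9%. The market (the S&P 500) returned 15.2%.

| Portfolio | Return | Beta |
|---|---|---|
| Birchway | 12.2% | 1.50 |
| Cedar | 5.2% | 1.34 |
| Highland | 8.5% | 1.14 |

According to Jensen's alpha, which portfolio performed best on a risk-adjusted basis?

Highland

Birchway: α = 12.2% − [1.9% + 1.50 × (15.2% − 1.9%)] = -9.650
Cedar: α = 5.2% − [1.9% + 1.34 × (15.2% − 1.9%)] = -14.522
Highland: α = 8.5% − [1.9% + 1.14 × (15.2% − 1.9%)] = -8.562
Highest: Highland (-8.562).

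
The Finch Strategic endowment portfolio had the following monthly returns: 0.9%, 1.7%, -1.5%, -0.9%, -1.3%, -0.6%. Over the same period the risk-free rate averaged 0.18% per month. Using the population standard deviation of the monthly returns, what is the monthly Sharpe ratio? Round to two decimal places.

-0.39

r̄ = (0.9 + 1.7 − 1.5 − 0.9 − 1.3 − 0.6) / 6 = -0.2833%
Population σ = √[Σ(r − r̄)² / 6] = √[8.3283 / 6] = √1.3881 = 1.1782%
Sharpe = (r̄ − rf) / σ = (-0.2833 − 0.18) / 1.1782 = -0.4633 / 1.1782 = -0.3932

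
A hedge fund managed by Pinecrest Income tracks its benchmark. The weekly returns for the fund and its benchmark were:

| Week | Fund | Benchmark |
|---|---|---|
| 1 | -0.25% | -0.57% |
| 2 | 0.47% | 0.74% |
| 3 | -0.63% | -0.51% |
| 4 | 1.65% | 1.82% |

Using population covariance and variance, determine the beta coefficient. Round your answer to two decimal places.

0.86

r̄p = 0.3100%,  r̄m = 0.3700%
Cov = Σ(rp − r̄p)(rm − r̄m) / 4 = 0.8390
Var(rm) = Σ(rm − r̄m)² / 4 = 0.9744
β = Cov / Var = 0.8390 / 0.9744 = 0.8610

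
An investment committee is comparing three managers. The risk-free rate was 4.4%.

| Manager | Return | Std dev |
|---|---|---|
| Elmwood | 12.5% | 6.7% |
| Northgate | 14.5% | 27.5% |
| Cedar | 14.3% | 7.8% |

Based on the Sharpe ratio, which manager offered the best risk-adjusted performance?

Elmwood: Sharpe ratio = (12.5% − 4.4%) / 6.7% = 1.209
Northgate: Sharpe ratio = (14.5% − 4.4%) / 27.5% = 0.367
Cedar: Sharpe ratio = (14.3% − 4.4%) / 7.8% = 1.269
Highest: Cedar (1.269).

Cedar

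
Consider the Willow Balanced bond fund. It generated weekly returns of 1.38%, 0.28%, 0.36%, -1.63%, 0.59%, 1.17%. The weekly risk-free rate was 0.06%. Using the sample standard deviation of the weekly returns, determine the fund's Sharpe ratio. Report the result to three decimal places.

0.279

Mean return μ = 2.150 / 6 = 0.3583%
Sample std dev = √[5.7159 / 5] = 1.0692%
Sharpe = (μ − rf) / σ = (0.3583 − 0.06) / 1.0692 = 0.2983 / 1.0692 = 0.2790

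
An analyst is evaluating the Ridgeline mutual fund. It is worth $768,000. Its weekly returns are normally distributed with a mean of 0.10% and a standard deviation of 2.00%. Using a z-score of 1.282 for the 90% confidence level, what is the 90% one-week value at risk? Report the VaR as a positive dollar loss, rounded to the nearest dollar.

$18,924

Return at the 90% tail: μ − z·σ = 0.10% − 1.282 × 2.00% = 0.1 − 2.5640 = -2.4640%
VaR = −(-2.4640%) × $768,000 = 2.4640% × $768,000 = $18,924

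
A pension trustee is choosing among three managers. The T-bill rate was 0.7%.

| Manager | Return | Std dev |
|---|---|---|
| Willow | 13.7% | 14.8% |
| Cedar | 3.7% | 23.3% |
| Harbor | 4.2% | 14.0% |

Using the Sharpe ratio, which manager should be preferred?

Willow: Sharpe ratio = (13.7% − 0.7%) / 14.8% = 0.878
Cedar: Sharpe ratio = (3.7% − 0.7%) / 23.3% = 0.129
Harbor: Sharpe ratio = (4.2% − 0.7%) / 14.0% = 0.250
Highest: Willow (0.878).

Willow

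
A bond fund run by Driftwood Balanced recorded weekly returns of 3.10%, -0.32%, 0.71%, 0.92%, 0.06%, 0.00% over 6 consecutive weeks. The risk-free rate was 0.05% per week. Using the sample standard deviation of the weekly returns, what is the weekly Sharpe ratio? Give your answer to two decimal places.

0.56

μ = (3.1 − 0.32 + 0.71 + 0.92 + 0.06 + 0) / 6 = 4.470 / 6 = 0.7450%
Σ(r − μ)² = 7.7364; sample σ = √(7.7364/5) = 1.2439%
Sharpe = (μ − rf) / σ = (0.7450 − 0.05) / 1.2439 = 0.6950 / 1.2439 = 0.5587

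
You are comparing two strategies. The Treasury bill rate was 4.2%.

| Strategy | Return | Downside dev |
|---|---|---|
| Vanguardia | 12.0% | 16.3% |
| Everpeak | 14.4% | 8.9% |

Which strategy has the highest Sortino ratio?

Vanguardia: Sortino ratio = (12.0% − 4.2%) / 16.3% = 0.479
Everpeak: Sortino ratio = (14.4% − 4.2%) / 8.9% = 1.146
Highest: Everpeak (1.146).

Everpeak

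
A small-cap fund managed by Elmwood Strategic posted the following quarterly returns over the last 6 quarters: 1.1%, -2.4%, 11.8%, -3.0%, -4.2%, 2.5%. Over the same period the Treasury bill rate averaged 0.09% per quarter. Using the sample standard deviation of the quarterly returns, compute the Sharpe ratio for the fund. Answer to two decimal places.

0.15

r̄ = (1.1 − 2.4 + 11.8 − 3 − 4.2 + 2.5) / 6 = 5.80 / 6 = 0.9667%
Σ(r − r̄)² = 173.4933; sample σ = √(173.4933/5) = 5.8906%
Sharpe = (r̄ − rf) / σ = (0.9667 − 0.09) / 5.8906 = 0.8767 / 5.8906 = 0.1488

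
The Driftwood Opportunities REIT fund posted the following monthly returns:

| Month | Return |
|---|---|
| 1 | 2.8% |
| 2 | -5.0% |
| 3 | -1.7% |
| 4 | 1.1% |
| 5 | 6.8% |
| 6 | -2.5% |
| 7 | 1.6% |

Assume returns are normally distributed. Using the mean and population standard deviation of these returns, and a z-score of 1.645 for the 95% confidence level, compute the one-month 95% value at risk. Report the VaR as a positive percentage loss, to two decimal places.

r̄ = (2.8 − 5 − 1.7 + 1.1 + 6.8 − 2.5 + 1.6) / 7 = 0.4429%
Population σ = √[Σ(r − r̄)² / 7] = √[90.6171 / 7] = √12.9453 = 3.5980%
VaR = −(r̄ − z·σ) = −(0.4429 − 1.645 × 3.5980) = −(-5.4758) = 5.4758%

5.48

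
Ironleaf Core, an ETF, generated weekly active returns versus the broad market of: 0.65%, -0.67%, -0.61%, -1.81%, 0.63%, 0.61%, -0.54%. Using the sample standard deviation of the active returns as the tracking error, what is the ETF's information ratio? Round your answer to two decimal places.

r̄ = (0.65 − 0.67 − 0.61 − 1.81 + 0.63 + 0.61 − 0.54) / 7 = -0.2486%
Σ(r − r̄)² = 5.1477; sample σ = √(5.1477/6) = 0.9263%
IR = r̄ / tracking error = -0.2486 / 0.9263 = -0.2684

-0.27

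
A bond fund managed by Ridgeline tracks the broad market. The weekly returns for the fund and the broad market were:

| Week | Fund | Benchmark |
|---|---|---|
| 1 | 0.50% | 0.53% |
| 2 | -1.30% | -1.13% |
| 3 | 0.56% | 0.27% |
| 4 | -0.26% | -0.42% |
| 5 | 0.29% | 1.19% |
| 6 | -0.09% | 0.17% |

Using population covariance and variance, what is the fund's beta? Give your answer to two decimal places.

0.74

r̄p = -0.0500%,  r̄m = 0.1017%
Cov = Σ(rp − r̄p)(rm − r̄m) / 6 = 0.3925
Var(rm) = Σ(rm − r̄m)² / 6 = 0.5317
β = Cov / Var = 0.3925 / 0.5317 = 0.7382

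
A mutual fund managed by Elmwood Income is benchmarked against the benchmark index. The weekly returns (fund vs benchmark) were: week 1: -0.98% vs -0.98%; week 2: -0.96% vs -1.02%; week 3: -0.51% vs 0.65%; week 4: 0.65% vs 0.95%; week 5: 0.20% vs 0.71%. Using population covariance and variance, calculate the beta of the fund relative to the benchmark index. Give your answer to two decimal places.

0.65

r̄p = -0.3200%,  r̄m = 0.0620%
Cov = Σ(rp − r̄p)(rm − r̄m) / 5 = 0.4934
Var(rm) = Σ(rm − r̄m)² / 5 = 0.7621
β = Cov / Var = 0.4934 / 0.7621 = 0.6474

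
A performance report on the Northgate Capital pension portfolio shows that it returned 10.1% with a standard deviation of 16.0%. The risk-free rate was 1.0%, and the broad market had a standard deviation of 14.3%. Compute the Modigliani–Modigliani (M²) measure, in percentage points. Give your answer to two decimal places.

9.13

Sharpe = (Rp − Rf) / σp = (10.1% − 1.0%) / 16.0% = 0.5688
M² = Rf + Sharpe × σm = 1.0% + 0.5688 × 14.3% = 9.1338%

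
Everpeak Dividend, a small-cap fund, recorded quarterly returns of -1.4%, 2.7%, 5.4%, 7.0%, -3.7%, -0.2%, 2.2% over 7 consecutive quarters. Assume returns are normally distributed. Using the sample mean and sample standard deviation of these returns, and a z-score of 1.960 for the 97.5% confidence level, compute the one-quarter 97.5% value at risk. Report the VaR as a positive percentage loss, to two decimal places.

μ = (-1.4 + 2.7 + 5.4 + 7 − 3.7 − 0.2 + 2.2) / 7 = 1.7143%
Sample σ = √[Σ(r − μ)² / 6] = √[85.4086 / 6] = √14.2348 = 3.7729%
VaR = −(μ − z·σ) = −(1.7143 − 1.960 × 3.7729) = −(-5.6806) = 5.6806%

5.68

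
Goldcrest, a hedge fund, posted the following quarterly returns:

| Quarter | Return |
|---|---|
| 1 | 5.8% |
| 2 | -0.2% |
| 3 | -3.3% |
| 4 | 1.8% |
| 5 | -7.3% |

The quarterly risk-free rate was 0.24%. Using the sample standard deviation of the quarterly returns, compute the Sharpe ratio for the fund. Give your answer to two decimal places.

-0.18

r̄ = (5.8 − 0.2 − 3.3 + 1.8 − 7.3) / 5 = -3.20 / 5 = -0.6400%
Sample σ = √[Σ(r − r̄)² / 4] = √[99.0520 / 4] = √24.7630 = 4.9762%
Sharpe = (r̄ − rf) / σ = (-0.6400 − 0.24) / 4.9762 = -0.8800 / 4.9762 = -0.1768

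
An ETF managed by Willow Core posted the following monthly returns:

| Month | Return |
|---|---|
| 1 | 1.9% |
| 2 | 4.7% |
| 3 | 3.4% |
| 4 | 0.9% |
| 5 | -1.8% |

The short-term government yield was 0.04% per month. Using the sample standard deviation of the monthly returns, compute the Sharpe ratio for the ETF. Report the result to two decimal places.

0.72

r̄ = (1.9 + 4.7 + 3.4 + 0.9 − 1.8) / 5 = 1.8200%
Sample σ = √[Σ(r − r̄)² / 4] = √[24.7480 / 4] = √6.1870 = 2.4874%
Sharpe = (r̄ − rf) / σ = (1.8200 − 0.04) / 2.4874 = 1.7800 / 2.4874 = 0.7156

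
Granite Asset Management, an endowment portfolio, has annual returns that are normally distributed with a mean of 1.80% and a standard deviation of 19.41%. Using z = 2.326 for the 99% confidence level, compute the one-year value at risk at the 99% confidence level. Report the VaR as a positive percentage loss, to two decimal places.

VaR (as % loss) = −(μ − z·σ) = −(1.80% − 2.326 × 19.41%) = −(-43.34766%) = 43.34766%

43.35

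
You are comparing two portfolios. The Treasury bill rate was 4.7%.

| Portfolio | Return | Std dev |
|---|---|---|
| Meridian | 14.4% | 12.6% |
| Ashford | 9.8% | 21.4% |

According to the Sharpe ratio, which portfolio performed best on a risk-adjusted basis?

Meridian: Sharpe ratio = (14.4% − 4.7%) / 12.6% = 0.770
Ashford: Sharpe ratio = (9.8% − 4.7%) / 21.4% = 0.238
Highest: Meridian (0.770).

Meridian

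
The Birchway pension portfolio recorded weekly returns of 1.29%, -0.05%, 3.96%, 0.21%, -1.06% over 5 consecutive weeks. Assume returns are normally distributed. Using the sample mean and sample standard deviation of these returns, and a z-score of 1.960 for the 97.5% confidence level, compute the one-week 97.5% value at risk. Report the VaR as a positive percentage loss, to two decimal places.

r̄ = (1.29 − 0.05 + 3.96 + 0.21 − 1.06) / 5 = 0.8700%
Sample σ = √[Σ(r − r̄)² / 4] = √[14.7314 / 4] = √3.6829 = 1.9191%
VaR = −(r̄ − z·σ) = −(0.8700 − 1.960 × 1.9191) = −(-2.8914) = 2.8914%

2.89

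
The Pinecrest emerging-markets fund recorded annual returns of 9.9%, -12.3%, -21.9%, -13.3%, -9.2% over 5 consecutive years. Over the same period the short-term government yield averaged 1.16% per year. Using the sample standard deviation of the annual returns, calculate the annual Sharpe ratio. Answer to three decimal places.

-0.895

r̄ = (9.9 − 12.3 − 21.9 − 13.3 − 9.2) / 5 = -9.3600%
Sample std dev = √[552.3920 / 4] = 11.7515%
Sharpe = (r̄ − rf) / σ = (-9.3600 − 1.16) / 11.7515 = -10.5200 / 11.7515 = -0.8952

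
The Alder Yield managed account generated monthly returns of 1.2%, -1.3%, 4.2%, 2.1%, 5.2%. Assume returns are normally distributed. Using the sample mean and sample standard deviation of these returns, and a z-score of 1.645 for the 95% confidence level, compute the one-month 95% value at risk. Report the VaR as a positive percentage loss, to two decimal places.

Mean return r̄ = 11.40 / 5 = 2.2800%
Sample std dev = √[26.2280 / 4] = 2.5607%
VaR = −(r̄ − z·σ) = −(2.2800 − 1.645 × 2.5607) = −(-1.9324) = 1.9324%

1.93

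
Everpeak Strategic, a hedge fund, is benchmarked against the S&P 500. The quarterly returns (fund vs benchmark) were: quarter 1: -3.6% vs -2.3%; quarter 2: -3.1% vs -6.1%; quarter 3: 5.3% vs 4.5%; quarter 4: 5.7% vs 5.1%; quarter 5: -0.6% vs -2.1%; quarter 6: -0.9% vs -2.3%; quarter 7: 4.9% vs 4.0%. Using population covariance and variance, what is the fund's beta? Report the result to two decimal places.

r̄p = 1.1000%,  r̄m = 0.1143%
Cov = Σ(rp − r̄p)(rm − r̄m) / 7 = 14.5943
Var(rm) = Σ(rm − r̄m)² / 7 = 16.3384
β = Cov / Var = 14.5943 / 16.3384 = 0.8933

0.89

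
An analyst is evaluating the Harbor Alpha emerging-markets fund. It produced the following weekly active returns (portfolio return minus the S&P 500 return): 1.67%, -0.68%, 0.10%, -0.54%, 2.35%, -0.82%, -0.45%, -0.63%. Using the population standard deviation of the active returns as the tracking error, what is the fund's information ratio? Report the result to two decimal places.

0.11

r̄ = (1.67 − 0.68 + 0.1 − 0.54 + 2.35 − 0.82 − 0.45 − 0.63) / 8 = 0.1250%
Population σ = √[Σ(r − r̄)² / 8] = √[10.2222 / 8] = √1.2778 = 1.1304%
IR = r̄ / tracking error = 0.1250 / 1.1304 = 0.1106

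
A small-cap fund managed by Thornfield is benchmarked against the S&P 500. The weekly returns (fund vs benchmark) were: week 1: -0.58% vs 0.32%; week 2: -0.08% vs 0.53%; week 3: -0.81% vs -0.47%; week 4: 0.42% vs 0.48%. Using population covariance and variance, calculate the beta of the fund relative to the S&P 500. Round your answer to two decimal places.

0.89

r̄p = -0.2625%,  r̄m = 0.2150%
Cov = Σ(rp − r̄p)(rm − r̄m) / 4 = 0.1450
Var(rm) = Σ(rm − r̄m)² / 4 = 0.1624
β = Cov / Var = 0.1450 / 0.1624 = 0.8929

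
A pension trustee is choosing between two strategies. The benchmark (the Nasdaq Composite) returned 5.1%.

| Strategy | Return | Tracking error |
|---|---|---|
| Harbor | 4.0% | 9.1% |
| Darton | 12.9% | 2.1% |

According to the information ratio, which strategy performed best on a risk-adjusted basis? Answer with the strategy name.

Darton

Harbor: IR = (4.0% − 5.1%) / 9.1% = -0.121
Darton: IR = (12.9% − 5.1%) / 2.1% = 3.714
Highest: Darton (3.714).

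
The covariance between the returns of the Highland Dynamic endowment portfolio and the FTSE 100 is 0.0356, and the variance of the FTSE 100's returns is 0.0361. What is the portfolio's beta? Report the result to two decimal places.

β = Cov(Rp, Rm) / Var(Rm) = 0.0356 / 0.0361 = 0.9861

0.99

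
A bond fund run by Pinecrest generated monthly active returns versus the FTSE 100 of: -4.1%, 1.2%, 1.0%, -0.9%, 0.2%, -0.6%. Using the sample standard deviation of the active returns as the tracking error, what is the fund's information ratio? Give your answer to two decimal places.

Mean return r̄ = -3.20 / 6 = -0.5333%
Sample std dev = √[18.7533 / 5] = 1.9367%
IR = r̄ / tracking error = -0.5333 / 1.9367 = -0.2754

-0.28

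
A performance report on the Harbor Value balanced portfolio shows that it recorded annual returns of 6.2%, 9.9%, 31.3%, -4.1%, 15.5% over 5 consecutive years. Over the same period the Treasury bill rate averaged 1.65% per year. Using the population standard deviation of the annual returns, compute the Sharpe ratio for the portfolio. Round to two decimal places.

r̄ = (6.2 + 9.9 + 31.3 − 4.1 + 15.5) / 5 = 11.7600%
Σ(r − r̄)² = (6.2 − 11.7600)² + (9.9 − 11.7600)² + … = 681.7120
σ = √[681.7120 / 5] = 11.6766%
Sharpe = (r̄ − rf) / σ = (11.7600 − 1.65) / 11.6766 = 10.1100 / 11.6766 = 0.8658

0.87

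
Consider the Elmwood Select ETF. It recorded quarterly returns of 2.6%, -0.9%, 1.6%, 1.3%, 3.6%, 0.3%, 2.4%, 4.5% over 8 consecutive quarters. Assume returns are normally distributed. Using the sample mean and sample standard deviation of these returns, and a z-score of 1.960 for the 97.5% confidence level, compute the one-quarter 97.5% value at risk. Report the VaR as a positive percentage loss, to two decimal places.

1.49

r̄ = (2.6 − 0.9 + 1.6 + 1.3 + 3.6 + 0.3 + 2.4 + 4.5) / 8 = 1.9250%
Σ(r − r̄)² = 21.2350; sample σ = √(21.2350/7) = 1.7417%
VaR = −(r̄ − z·σ) = −(1.9250 − 1.960 × 1.7417) = −(-1.4887) = 1.4887%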